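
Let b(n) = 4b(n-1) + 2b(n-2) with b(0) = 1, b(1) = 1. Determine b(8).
Computing the sequence terms:
1, 1, 6, 26, 116, 516, 2296, 10216, 45456

45456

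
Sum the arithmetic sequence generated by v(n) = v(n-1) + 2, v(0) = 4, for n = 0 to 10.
Computing the sequence terms: 4, 6, 8, 10, 12, 14, 16, 18, 20, 22, 24
Adding these values together:

154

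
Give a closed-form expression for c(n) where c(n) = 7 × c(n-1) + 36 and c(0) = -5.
Recurrence: c(n) = 7 × c(n-1) + 36, initial: c(0) = -5.
Try c(n) = A·7ⁿ + C. Substituting: A·7ⁿ + C = 7(A·7ⁿ⁻¹ + C) + 36 = A·7ⁿ + 7C + 36, so C = 7C + 36, giving C = -6. Then c(0) = A - 6 = -5 gives A = 1.

c(n) = 7ⁿ - 6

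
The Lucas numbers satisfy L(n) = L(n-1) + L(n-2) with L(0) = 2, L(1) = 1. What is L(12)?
Computing the sequence terms:
2, 1, 3, 4, 7, 11, 18, 29, 47, 76, 123, 199, 322

322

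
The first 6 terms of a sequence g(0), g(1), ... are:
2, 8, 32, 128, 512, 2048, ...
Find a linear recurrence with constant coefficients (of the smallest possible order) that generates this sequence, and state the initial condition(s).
Look for the lowest-order linear relation among consecutive terms.
Observation: each term is 4× the previous.
Check at n=2: 4·8 = 32. ✓

g(n) = 4 × g(n-1), g(0) = 2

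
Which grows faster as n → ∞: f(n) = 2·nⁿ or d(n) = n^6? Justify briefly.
Comparing growth rates:
Growth-rate hierarchy: log n ≺ any polynomial ≺ any exponential cⁿ (c>1) ≺ n! ≺ nⁿ.
super-exponential nⁿ dominates polynomial degree 6 asymptotically.

f(n) grows faster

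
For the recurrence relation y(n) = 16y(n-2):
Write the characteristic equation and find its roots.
Substitute y(n) = rⁿ and divide through by rⁿ⁻²: r² - 16 = 0
Factor: (r - 4)(r + 4) = 0, so r = 4, -4.
General solution: y(n) = A·4ⁿ + B·(-4)ⁿ

Characteristic: r² - 16 = 0, Roots: r = 4, -4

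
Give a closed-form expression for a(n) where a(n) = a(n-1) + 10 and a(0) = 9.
Recurrence: a(n) = a(n-1) + 10, initial: a(0) = 9.
Each step adds 10, so a(n) = a(0) + 10n = 10n + 9.

a(n) = 10n + 9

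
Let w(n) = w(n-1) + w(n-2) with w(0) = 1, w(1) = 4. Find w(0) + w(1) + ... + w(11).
Computing the sequence terms: 1, 4, 5, 9, 14, 23, 37, 60, 97, 157, 254, 411
Adding these values together:

1072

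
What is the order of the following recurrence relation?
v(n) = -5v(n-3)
The order is the largest lag k for which v(n-k) appears. Here the deepest term is v(n-3), so the order is 3.

Order 3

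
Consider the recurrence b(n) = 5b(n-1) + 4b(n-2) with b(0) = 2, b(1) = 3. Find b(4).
Computing the sequence terms:
2, 3, 23, 127, 727

727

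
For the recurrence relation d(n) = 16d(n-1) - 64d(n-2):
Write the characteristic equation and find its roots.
Substitute d(n) = rⁿ and divide through by rⁿ⁻²: r² - 16r + 64 = 0
Factor: (r - 8)² = 0, so r = 8 (double root).
General solution: d(n) = (A + Bn)·8ⁿ

Characteristic: r² - 16r + 64 = 0, Roots: r = 8 (double root)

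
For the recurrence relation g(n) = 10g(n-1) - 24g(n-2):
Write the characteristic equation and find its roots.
Substitute g(n) = rⁿ and divide through by rⁿ⁻²: r² - 10r + 24 = 0
Factor: (r - 6)(r - 4) = 0, so r = 6, 4.
General solution: g(n) = A·6ⁿ + B·4ⁿ

Characteristic: r² - 10r + 24 = 0, Roots: r = 6, 4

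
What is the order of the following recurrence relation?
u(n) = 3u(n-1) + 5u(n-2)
The order is the largest lag k for which u(n-k) appears. Here the deepest term is u(n-2), so the order is 2.

Order 2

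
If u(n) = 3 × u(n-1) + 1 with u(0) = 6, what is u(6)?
Computing step by step:
u(0) = 6
u(1) = 3 × 6 + 1 = 19
u(2) = 3 × 19 + 1 = 58
u(3) = 3 × 58 + 1 = 175
u(4) = 3 × 175 + 1 = 526
u(5) = 3 × 526 + 1 = 1579
u(6) = 3 × 1579 + 1 = 4738

4738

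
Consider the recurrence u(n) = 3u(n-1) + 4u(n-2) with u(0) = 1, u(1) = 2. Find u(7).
Computing the sequence terms:
1, 2, 10, 38, 154, 614, 2458, 9830

9830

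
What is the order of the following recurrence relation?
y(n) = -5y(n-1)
The order is the largest lag k for which y(n-k) appears. Here the deepest term is y(n-1), so the order is 1.

Order 1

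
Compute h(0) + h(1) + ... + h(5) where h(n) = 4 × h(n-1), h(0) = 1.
Computing the sequence terms: 1, 4, 16, 64, 256, 1024
Adding these values together:

1365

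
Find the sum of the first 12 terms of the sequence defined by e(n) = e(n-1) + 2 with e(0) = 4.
Computing the sequence terms: 4, 6, 8, 10, 12, 14, 16, 18, 20, 22, 24, 26
Adding these values together:

180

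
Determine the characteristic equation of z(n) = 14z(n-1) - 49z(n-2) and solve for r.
Substitute z(n) = rⁿ and divide through by rⁿ⁻²: r² - 14r + 49 = 0
Factor: (r - 7)² = 0, so r = 7 (double root).
General solution: z(n) = (A + Bn)·7ⁿ

Characteristic: r² - 14r + 49 = 0, Roots: r = 7 (double root)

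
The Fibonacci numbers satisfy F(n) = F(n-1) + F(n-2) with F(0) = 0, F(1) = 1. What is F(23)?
Computing the sequence terms:
0, 1, 1, 2, 3, 5, 8, 13, 21, 34, 55, 89, 144, 233, 377, 610, 987, 1597, 2584, 4181, 6765, 10946, 17711, 28657

28657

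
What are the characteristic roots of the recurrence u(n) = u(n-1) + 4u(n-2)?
Substitute u(n) = rⁿ and divide through by rⁿ⁻²: r² - r - 4 = 0
Discriminant: 1² + 4·4 = 17, not a perfect square, so by the quadratic formula r = (1 ± √17)/2.
General solution: u(n) = A·r₁ⁿ + B·r₂ⁿ where r₁,r₂ = (1 ± √17)/2

Characteristic: r² - r - 4 = 0, Roots: r = (1 ± √17)/2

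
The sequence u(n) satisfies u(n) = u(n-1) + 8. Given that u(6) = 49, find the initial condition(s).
u(6) = u(0) + 6·8, so u(0) = 49 - 48 = 1.

u(0) = 1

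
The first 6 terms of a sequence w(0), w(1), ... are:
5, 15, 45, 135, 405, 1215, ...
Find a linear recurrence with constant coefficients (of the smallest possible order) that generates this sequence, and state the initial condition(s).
Look for the lowest-order linear relation among consecutive terms.
Observation: each term is 3× the previous.
Check at n=2: 3·15 = 45. ✓

w(n) = 3 × w(n-1), w(0) = 5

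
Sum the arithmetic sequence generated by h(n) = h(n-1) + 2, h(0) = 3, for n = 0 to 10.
Computing the sequence terms: 3, 5, 7, 9, 11, 13, 15, 17, 19, 21, 23
Adding these values together:

143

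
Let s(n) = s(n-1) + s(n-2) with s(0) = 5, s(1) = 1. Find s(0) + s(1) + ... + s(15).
Computing the sequence terms: 5, 1, 6, 7, 13, 20, 33, 53, 86, 139, 225, 364, 589, 953, 1542, 2495
Adding these values together:

6531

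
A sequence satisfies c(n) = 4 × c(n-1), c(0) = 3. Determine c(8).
Computing step by step:
c(0) = 3
c(1) = 4 × 3 = 12
c(2) = 4 × 12 = 48
c(3) = 4 × 48 = 192
c(4) = 4 × 192 = 768
c(5) = 4 × 768 = 3072
c(6) = 4 × 3072 = 12288
c(7) = 4 × 12288 = 49152
c(8) = 4 × 49152 = 196608

196608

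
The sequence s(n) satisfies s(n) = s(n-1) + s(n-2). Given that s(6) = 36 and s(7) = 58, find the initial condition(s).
Work backwards using s(k) = s(k+2) - s(k+1):
s(5) = s(7) - s(6) = 58 - 36 = 22
s(4) = s(6) - s(5) = 36 - 22 = 14
s(3) = s(5) - s(4) = 22 - 14 = 8
s(2) = s(4) - s(3) = 14 - 8 = 6
s(1) = s(3) - s(2) = 8 - 6 = 2
s(0) = s(2) - s(1) = 6 - 2 = 4

s(0) = 4, s(1) = 2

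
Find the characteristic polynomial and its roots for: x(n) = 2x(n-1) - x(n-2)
Substitute x(n) = rⁿ and divide through by rⁿ⁻²: r² - 2r + 1 = 0
Factor: (r - 1)² = 0, so r = 1 (double root).
General solution: x(n) = (A + Bn)·1ⁿ

Characteristic: r² - 2r + 1 = 0, Roots: r = 1 (double root)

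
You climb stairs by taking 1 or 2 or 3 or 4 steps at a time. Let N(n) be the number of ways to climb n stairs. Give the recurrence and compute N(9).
Condition on the size of the last step (1 to 4): before it there were n-1, …, n-4 stairs climbed, and these cases are disjoint, so N(n) = N(n-1) + N(n-2) + N(n-3) + N(n-4) (order-4 linear recurrence).
Initial conditions by direct count (compositions of i into parts ≤ 4): N(1) = 1; N(2) = 2; N(3) = 4; N(4) = 8.
Iterating the recurrence: N(5) = 15, N(6) = 29, N(7) = 56, N(8) = 108, N(9) = 208.

N(n) = N(n-1) + N(n-2) + N(n-3) + N(n-4), N(1) = 1, N(2) = 2, N(3) = 4, N(4) = 8; N(9) = 208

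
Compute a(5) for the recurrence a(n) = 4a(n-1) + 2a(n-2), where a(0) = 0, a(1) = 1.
Computing the sequence terms:
0, 1, 4, 18, 80, 356

356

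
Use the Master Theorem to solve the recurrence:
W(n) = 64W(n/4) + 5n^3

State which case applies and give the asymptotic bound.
Master Theorem template: W(n) = a·W(n/b) + f(n).
Here: a=64, b=4, f(n)=5n^3
Compute log_b(a) = log_4(64) = 3.
f(n) = 5n^3 = Θ(n^3). Case 2: W(n) = Θ(n^3 log n).

Case 2: W(n) = Θ(n^3 log n)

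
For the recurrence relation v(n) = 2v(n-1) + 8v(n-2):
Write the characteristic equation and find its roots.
Substitute v(n) = rⁿ and divide through by rⁿ⁻²: r² - 2r - 8 = 0
Factor: (r + 2)(r - 4) = 0, so r = -2, 4.
General solution: v(n) = A·(-2)ⁿ + B·4ⁿ

Characteristic: r² - 2r - 8 = 0, Roots: r = -2, 4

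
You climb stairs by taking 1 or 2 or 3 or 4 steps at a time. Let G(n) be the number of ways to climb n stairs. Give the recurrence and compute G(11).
Condition on the size of the last step (1 to 4): before it there were n-1, …, n-4 stairs climbed, and these cases are disjoint, so G(n) = G(n-1) + G(n-2) + G(n-3) + G(n-4) (order-4 linear recurrence).
Initial conditions by direct count (compositions of i into parts ≤ 4): G(1) = 1; G(2) = 2; G(3) = 4; G(4) = 8.
Iterating the recurrence: G(5) = 15, G(6) = 29, G(7) = 56, G(8) = 108, G(9) = 208, G(10) = 401, G(11) = 773.

G(n) = G(n-1) + G(n-2) + G(n-3) + G(n-4), G(1) = 1, G(2) = 2, G(3) = 4, G(4) = 8; G(11) = 773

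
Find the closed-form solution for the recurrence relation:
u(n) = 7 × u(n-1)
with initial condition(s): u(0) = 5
Recurrence: u(n) = 7 × u(n-1), initial: u(0) = 5.
Each term is 7 times the previous, so this is geometric with ratio 7. After n steps: u(n) = u(0)·7ⁿ = 5·7ⁿ.

u(n) = 5·7ⁿ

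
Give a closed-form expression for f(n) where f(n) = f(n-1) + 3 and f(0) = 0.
Recurrence: f(n) = f(n-1) + 3, initial: f(0) = 0.
Each step adds 3, so f(n) = f(0) + 3n = 3n.

f(n) = 3n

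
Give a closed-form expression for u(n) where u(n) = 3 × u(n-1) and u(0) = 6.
Recurrence: u(n) = 3 × u(n-1), initial: u(0) = 6.
Each term is 3 times the previous, so this is geometric with ratio 3. After n steps: u(n) = u(0)·3ⁿ = 6·3ⁿ.

u(n) = 6·3ⁿ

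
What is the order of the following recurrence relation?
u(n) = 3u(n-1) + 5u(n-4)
The order is the largest lag k for which u(n-k) appears. Here the deepest term is u(n-4), so the order is 4.

Order 4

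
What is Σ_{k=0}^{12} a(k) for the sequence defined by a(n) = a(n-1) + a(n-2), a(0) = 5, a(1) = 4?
Computing the sequence terms: 5, 4, 9, 13, 22, 35, 57, 92, 149, 241, 390, 631, 1021
Adding these values together:

2669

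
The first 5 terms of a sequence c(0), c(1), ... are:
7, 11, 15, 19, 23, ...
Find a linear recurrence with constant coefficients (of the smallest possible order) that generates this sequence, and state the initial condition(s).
Look for the lowest-order linear relation among consecutive terms.
Observation: consecutive differences are constant (= 4).
Check at n=2: 1·11 + 4 = 15. ✓

c(n) = c(n-1) + 4, c(0) = 7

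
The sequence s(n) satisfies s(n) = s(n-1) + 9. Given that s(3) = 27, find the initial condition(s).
s(3) = s(0) + 3·9, so s(0) = 27 - 27 = 0.

s(0) = 0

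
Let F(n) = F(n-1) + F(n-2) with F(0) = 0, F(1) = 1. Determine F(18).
Computing the sequence terms:
0, 1, 1, 2, 3, 5, 8, 13, 21, 34, 55, 89, 144, 233, 377, 610, 987, 1597, 2584

2584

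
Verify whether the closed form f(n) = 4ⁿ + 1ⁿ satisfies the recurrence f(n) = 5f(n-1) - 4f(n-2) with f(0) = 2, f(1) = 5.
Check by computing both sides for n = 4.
From the recurrence with f(0) = 2, f(1) = 5:
  f(0) = 2, f(1) = 5, f(2) = 17, f(3) = 65, f(4) = 257
  so the recurrence gives f(4) = 257.
From the proposed closed form f(n) = 4ⁿ + 1ⁿ:
  f(4) = 257.
Both sides give 257 at n = 4, and the initial condition(s) match, so the closed form is consistent.

Yes, the closed form is correct.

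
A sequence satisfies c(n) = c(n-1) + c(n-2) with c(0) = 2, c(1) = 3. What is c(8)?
Computing the sequence terms:
2, 3, 5, 8, 13, 21, 34, 55, 89

89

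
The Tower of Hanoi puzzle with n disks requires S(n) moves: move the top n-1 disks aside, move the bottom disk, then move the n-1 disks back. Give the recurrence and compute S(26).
Moving n disks = move the top n-1 disks aside (S(n-1) moves) + move the largest disk (1 move) + move the n-1 disks back on top (S(n-1) moves), so S(n) = 2S(n-1) + 1, with S(1) = 1 (a single disk takes one move).
First terms: 1, 3, 7, 15, 31, 63, … — each is one less than a power of 2. Indeed S(n) + 1 = 2(S(n-1) + 1) with S(1) + 1 = 2, so S(n) + 1 = 2ⁿ and S(n) = 2ⁿ - 1.
Hence S(26) = 2^26 - 1 = 67108864 - 1 = 67108863.

S(n) = 2S(n-1) + 1, S(1) = 1; S(26) = 67108863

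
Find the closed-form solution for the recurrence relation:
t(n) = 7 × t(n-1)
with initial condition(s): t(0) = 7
Recurrence: t(n) = 7 × t(n-1), initial: t(0) = 7.
Each term is 7 times the previous, so this is geometric with ratio 7. After n steps: t(n) = t(0)·7ⁿ = 7·7ⁿ.

t(n) = 7·7ⁿ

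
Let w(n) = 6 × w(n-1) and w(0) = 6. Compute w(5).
Computing step by step:
w(0) = 6
w(1) = 6 × 6 = 36
w(2) = 6 × 36 = 216
w(3) = 6 × 216 = 1296
w(4) = 6 × 1296 = 7776
w(5) = 6 × 7776 = 46656

46656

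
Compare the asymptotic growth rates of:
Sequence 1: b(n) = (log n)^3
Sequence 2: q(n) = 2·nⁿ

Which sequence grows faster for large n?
Comparing growth rates:
Growth-rate hierarchy: log n ≺ any polynomial ≺ any exponential cⁿ (c>1) ≺ n! ≺ nⁿ.
super-exponential nⁿ dominates polylogarithmic (log n)^3 asymptotically.

q(n) grows faster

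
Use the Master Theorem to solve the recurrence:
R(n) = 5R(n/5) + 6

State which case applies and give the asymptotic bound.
Master Theorem template: R(n) = a·R(n/b) + f(n).
Here: a=5, b=5, f(n)=6
Compute log_b(a) = log_5(5) = 1.
f(n) = 6 = O(n^(1-ε)) with ε = 1. Case 1: R(n) = Θ(n^log_b(a)) = Θ(n).

Case 1: R(n) = Θ(n)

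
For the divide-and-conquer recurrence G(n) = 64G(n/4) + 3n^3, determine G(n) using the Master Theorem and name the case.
Master Theorem template: G(n) = a·G(n/b) + f(n).
Here: a=64, b=4, f(n)=3n^3
Compute log_b(a) = log_4(64) = 3.
f(n) = 3n^3 = Θ(n^3). Case 2: G(n) = Θ(n^3 log n).

Case 2: G(n) = Θ(n^3 log n)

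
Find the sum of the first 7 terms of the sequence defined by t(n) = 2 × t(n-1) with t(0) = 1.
Computing the sequence terms: 1, 2, 4, 8, 16, 32, 64
Adding these values together:

127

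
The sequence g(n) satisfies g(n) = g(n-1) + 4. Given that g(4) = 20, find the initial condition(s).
g(4) = g(0) + 4·4, so g(0) = 20 - 16 = 4.

g(0) = 4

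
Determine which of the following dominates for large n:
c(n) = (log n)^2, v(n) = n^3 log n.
Comparing growth rates:
Growth-rate hierarchy: log n ≺ any polynomial ≺ any exponential cⁿ (c>1) ≺ n! ≺ nⁿ.
polynomial degree 3 (with log factor) dominates polylogarithmic (log n)^2 asymptotically.

v(n) grows faster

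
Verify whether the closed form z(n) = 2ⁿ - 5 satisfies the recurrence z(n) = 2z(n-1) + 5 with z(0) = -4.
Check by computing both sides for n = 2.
From the recurrence with z(0) = -4:
  z(0) = -4, z(1) = -3, z(2) = -1
  so the recurrence gives z(2) = -1.
From the proposed closed form z(n) = 2ⁿ - 5:
  z(2) = -1.
Both sides give -1 at n = 2, and the initial condition(s) match, so the closed form is consistent.

Yes, the closed form is correct.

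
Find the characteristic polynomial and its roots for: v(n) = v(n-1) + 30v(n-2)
Substitute v(n) = rⁿ and divide through by rⁿ⁻²: r² - r - 30 = 0
Factor: (r - 6)(r + 5) = 0, so r = 6, -5.
General solution: v(n) = A·6ⁿ + B·(-5)ⁿ

Characteristic: r² - r - 30 = 0, Roots: r = 6, -5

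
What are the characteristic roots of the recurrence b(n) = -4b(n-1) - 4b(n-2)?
Substitute b(n) = rⁿ and divide through by rⁿ⁻²: r² + 4r + 4 = 0
Factor: (r + 2)² = 0, so r = -2 (double root).
General solution: b(n) = (A + Bn)·(-2)ⁿ

Characteristic: r² + 4r + 4 = 0, Roots: r = -2 (double root)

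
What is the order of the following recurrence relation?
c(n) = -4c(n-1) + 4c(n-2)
The order is the largest lag k for which c(n-k) appears. Here the deepest term is c(n-2), so the order is 2.

Order 2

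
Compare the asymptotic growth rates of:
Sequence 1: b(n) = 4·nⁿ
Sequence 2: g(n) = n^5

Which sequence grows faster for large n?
Comparing growth rates:
Growth-rate hierarchy: log n ≺ any polynomial ≺ any exponential cⁿ (c>1) ≺ n! ≺ nⁿ.
super-exponential nⁿ dominates polynomial degree 5 asymptotically.

b(n) grows faster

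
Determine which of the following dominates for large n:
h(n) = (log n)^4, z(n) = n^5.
Comparing growth rates:
Growth-rate hierarchy: log n ≺ any polynomial ≺ any exponential cⁿ (c>1) ≺ n! ≺ nⁿ.
polynomial degree 5 dominates polylogarithmic (log n)^4 asymptotically.

z(n) grows faster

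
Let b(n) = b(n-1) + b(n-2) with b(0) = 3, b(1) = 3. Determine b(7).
Computing the sequence terms:
3, 3, 6, 9, 15, 24, 39, 63

63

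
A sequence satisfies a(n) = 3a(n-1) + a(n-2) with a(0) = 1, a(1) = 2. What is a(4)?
Computing the sequence terms:
1, 2, 7, 23, 76

76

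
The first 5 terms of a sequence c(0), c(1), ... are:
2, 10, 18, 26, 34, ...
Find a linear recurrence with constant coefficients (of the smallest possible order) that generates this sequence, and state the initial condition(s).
Look for the lowest-order linear relation among consecutive terms.
Observation: consecutive differences are constant (= 8).
Check at n=2: 1·10 + 8 = 18. ✓

c(n) = c(n-1) + 8, c(0) = 2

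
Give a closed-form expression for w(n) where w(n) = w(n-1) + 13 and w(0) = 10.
Recurrence: w(n) = w(n-1) + 13, initial: w(0) = 10.
Each step adds 13, so w(n) = w(0) + 13n = 13n + 10.

w(n) = 13n + 10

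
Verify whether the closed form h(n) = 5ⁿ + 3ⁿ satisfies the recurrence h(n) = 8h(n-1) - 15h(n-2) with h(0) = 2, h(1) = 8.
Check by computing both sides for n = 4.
From the recurrence with h(0) = 2, h(1) = 8:
  h(0) = 2, h(1) = 8, h(2) = 34, h(3) = 152, h(4) = 706
  so the recurrence gives h(4) = 706.
From the proposed closed form h(n) = 5ⁿ + 3ⁿ:
  h(4) = 706.
Both sides give 706 at n = 4, and the initial condition(s) match, so the closed form is consistent.

Yes, the closed form is correct.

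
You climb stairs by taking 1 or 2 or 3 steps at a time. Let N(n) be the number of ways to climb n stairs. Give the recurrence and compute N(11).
Condition on the size of the last step (1 to 3): before it there were n-1, …, n-3 stairs climbed, and these cases are disjoint, so N(n) = N(n-1) + N(n-2) + N(n-3) (order-3 linear recurrence).
Initial conditions by direct count (compositions of i into parts ≤ 3): N(1) = 1; N(2) = 2; N(3) = 4.
Iterating the recurrence: N(4) = 7, N(5) = 13, N(6) = 24, N(7) = 44, N(8) = 81, N(9) = 149, N(10) = 274, N(11) = 504.

N(n) = N(n-1) + N(n-2) + N(n-3), N(1) = 1, N(2) = 2, N(3) = 4; N(11) = 504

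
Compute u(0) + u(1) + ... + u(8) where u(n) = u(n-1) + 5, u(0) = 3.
Computing the sequence terms: 3, 8, 13, 18, 23, 28, 33, 38, 43
Adding these values together:

207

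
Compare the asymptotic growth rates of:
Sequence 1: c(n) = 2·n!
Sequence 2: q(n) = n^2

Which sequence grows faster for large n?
Comparing growth rates:
Growth-rate hierarchy: log n ≺ any polynomial ≺ any exponential cⁿ (c>1) ≺ n! ≺ nⁿ.
factorial dominates polynomial degree 2 asymptotically.

c(n) grows faster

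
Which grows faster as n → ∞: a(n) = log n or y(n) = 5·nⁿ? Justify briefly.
Comparing growth rates:
Growth-rate hierarchy: log n ≺ any polynomial ≺ any exponential cⁿ (c>1) ≺ n! ≺ nⁿ.
super-exponential nⁿ dominates logarithmic asymptotically.

y(n) grows faster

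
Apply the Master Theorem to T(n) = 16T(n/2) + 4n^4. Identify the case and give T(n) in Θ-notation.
Master Theorem template: T(n) = a·T(n/b) + f(n).
Here: a=16, b=2, f(n)=4n^4
Compute log_b(a) = log_2(16) = 4.
f(n) = 4n^4 = Θ(n^4). Case 2: T(n) = Θ(n^4 log n).

Case 2: T(n) = Θ(n^4 log n)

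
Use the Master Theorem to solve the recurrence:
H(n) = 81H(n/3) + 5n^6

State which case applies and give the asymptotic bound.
Master Theorem template: H(n) = a·H(n/b) + f(n).
Here: a=81, b=3, f(n)=5n^6
Compute log_b(a) = log_3(81) = 4.
f(n) = 5n^6 = Ω(n^(4+ε)) with ε = 2, and the regularity condition holds (a·f(n/b) = (a/b^6)·f(n) with a/b^6 = 3^-2 < 1). Case 3: H(n) = Θ(f(n)) = Θ(n^6).

Case 3: H(n) = Θ(n^6)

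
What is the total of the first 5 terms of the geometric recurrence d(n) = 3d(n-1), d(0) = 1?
Computing the sequence terms: 1, 3, 9, 27, 81
Adding these values together:

121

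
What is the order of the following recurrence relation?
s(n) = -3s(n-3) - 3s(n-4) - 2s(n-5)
The order is the largest lag k for which s(n-k) appears. Here the deepest term is s(n-5), so the order is 5.

Order 5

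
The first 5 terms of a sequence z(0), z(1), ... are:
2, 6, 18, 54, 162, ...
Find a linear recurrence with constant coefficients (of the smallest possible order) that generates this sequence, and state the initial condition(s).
Look for the lowest-order linear relation among consecutive terms.
Observation: each term is 3× the previous.
Check at n=2: 3·6 = 18. ✓

z(n) = 3 × z(n-1), z(0) = 2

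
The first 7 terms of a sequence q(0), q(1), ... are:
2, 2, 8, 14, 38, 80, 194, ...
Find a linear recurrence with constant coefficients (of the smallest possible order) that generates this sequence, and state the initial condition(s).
Look for the lowest-order linear relation among consecutive terms.
Observation: q(n) - 1·q(n-1) - (3)·q(n-2) = 0 holds for the shown terms, and no order-1 relation q(n) = α·q(n-1) + β fits.
Check at n=3: 1·8 + (3)·2 = 14. ✓

q(n) = q(n-1) + 3q(n-2), q(0) = 2, q(1) = 2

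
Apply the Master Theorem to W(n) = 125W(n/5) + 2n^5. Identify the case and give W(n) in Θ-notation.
Master Theorem template: W(n) = a·W(n/b) + f(n).
Here: a=125, b=5, f(n)=2n^5
Compute log_b(a) = log_5(125) = 3.
f(n) = 2n^5 = Ω(n^(3+ε)) with ε = 2, and the regularity condition holds (a·f(n/b) = (a/b^5)·f(n) with a/b^5 = 5^-2 < 1). Case 3: W(n) = Θ(f(n)) = Θ(n^5).

Case 3: W(n) = Θ(n^5)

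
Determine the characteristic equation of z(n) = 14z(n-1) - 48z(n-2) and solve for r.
Substitute z(n) = rⁿ and divide through by rⁿ⁻²: r² - 14r + 48 = 0
Factor: (r - 8)(r - 6) = 0, so r = 8, 6.
General solution: z(n) = A·8ⁿ + B·6ⁿ

Characteristic: r² - 14r + 48 = 0, Roots: r = 8, 6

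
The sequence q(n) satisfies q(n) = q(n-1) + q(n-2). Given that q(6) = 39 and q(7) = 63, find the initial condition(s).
Work backwards using q(k) = q(k+2) - q(k+1):
q(5) = q(7) - q(6) = 63 - 39 = 24
q(4) = q(6) - q(5) = 39 - 24 = 15
q(3) = q(5) - q(4) = 24 - 15 = 9
q(2) = q(4) - q(3) = 15 - 9 = 6
q(1) = q(3) - q(2) = 9 - 6 = 3
q(0) = q(2) - q(1) = 6 - 3 = 3

q(0) = 3, q(1) = 3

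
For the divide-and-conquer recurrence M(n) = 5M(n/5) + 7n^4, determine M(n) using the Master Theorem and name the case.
Master Theorem template: M(n) = a·M(n/b) + f(n).
Here: a=5, b=5, f(n)=7n^4
Compute log_b(a) = log_5(5) = 1.
f(n) = 7n^4 = Ω(n^(1+ε)) with ε = 3, and the regularity condition holds (a·f(n/b) = (a/b^4)·f(n) with a/b^4 = 5^-3 < 1). Case 3: M(n) = Θ(f(n)) = Θ(n^4).

Case 3: M(n) = Θ(n^4)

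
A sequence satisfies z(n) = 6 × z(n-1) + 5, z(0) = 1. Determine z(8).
Computing step by step:
z(0) = 1
z(1) = 6 × 1 + 5 = 11
z(2) = 6 × 11 + 5 = 71
z(3) = 6 × 71 + 5 = 431
z(4) = 6 × 431 + 5 = 2591
z(5) = 6 × 2591 + 5 = 15551
z(6) = 6 × 15551 + 5 = 93311
z(7) = 6 × 93311 + 5 = 559871
z(8) = 6 × 559871 + 5 = 3359231

3359231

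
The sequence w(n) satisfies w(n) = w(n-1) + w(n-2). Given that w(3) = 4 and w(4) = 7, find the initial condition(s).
Work backwards using w(k) = w(k+2) - w(k+1):
w(2) = w(4) - w(3) = 7 - 4 = 3
w(1) = w(3) - w(2) = 4 - 3 = 1
w(0) = w(2) - w(1) = 3 - 1 = 2

w(0) = 2, w(1) = 1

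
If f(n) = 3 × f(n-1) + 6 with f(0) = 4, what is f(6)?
Computing step by step:
f(0) = 4
f(1) = 3 × 4 + 6 = 18
f(2) = 3 × 18 + 6 = 60
f(3) = 3 × 60 + 6 = 186
f(4) = 3 × 186 + 6 = 564
f(5) = 3 × 564 + 6 = 1698
f(6) = 3 × 1698 + 6 = 5100

5100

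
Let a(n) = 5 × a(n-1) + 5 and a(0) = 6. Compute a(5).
Computing step by step:
a(0) = 6
a(1) = 5 × 6 + 5 = 35
a(2) = 5 × 35 + 5 = 180
a(3) = 5 × 180 + 5 = 905
a(4) = 5 × 905 + 5 = 4530
a(5) = 5 × 4530 + 5 = 22655

22655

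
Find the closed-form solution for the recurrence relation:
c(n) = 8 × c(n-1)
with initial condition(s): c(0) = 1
Recurrence: c(n) = 8 × c(n-1), initial: c(0) = 1.
Each term is 8 times the previous, so this is geometric with ratio 8. After n steps: c(n) = c(0)·8ⁿ = 8ⁿ.

c(n) = 8ⁿ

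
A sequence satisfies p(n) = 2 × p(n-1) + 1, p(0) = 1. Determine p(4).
Computing step by step:
p(0) = 1
p(1) = 2 × 1 + 1 = 3
p(2) = 2 × 3 + 1 = 7
p(3) = 2 × 7 + 1 = 15
p(4) = 2 × 15 + 1 = 31

31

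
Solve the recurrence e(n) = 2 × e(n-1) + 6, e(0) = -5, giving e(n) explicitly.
Recurrence: e(n) = 2 × e(n-1) + 6, initial: e(0) = -5.
Try e(n) = A·2ⁿ + C. Substituting: A·2ⁿ + C = 2(A·2ⁿ⁻¹ + C) + 6 = A·2ⁿ + 2C + 6, so C = 2C + 6, giving C = -6. Then e(0) = A - 6 = -5 gives A = 1.

e(n) = 2ⁿ - 6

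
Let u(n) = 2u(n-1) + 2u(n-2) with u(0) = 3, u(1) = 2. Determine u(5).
Computing the sequence terms:
3, 2, 10, 24, 68, 184

184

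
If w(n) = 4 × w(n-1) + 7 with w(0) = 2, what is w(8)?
Computing step by step:
w(0) = 2
w(1) = 4 × 2 + 7 = 15
w(2) = 4 × 15 + 7 = 67
w(3) = 4 × 67 + 7 = 275
w(4) = 4 × 275 + 7 = 1107
w(5) = 4 × 1107 + 7 = 4435
w(6) = 4 × 4435 + 7 = 17747
w(7) = 4 × 17747 + 7 = 70995
w(8) = 4 × 70995 + 7 = 283987

283987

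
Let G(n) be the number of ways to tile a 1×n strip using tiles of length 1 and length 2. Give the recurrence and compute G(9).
Condition on the last tile: it has length 1 (leaving a 1×(n-1) strip) or length 2 (leaving a 1×(n-2) strip), so G(n) = G(n-1) + G(n-2) (order-2 linear recurrence).
For 0 ≤ i < 2 only unit tiles fit, so G(i) = 1.
Iterating the recurrence: G(2) = 2, G(3) = 3, G(4) = 5, G(5) = 8, G(6) = 13, G(7) = 21, G(8) = 34, G(9) = 55.

G(n) = G(n-1) + G(n-2), with G(i) = 1 for 0 ≤ i < 2; G(9) = 55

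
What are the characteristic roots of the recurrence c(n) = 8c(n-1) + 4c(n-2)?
Substitute c(n) = rⁿ and divide through by rⁿ⁻²: r² - 8r - 4 = 0
Discriminant: 8² + 4·4 = 80, not a perfect square, so by the quadratic formula r = (8 ± √80)/2.
General solution: c(n) = A·r₁ⁿ + B·r₂ⁿ where r₁,r₂ = (8 ± √80)/2

Characteristic: r² - 8r - 4 = 0, Roots: r = (8 ± √80)/2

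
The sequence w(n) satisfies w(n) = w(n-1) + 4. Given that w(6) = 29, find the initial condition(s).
w(6) = w(0) + 6·4, so w(0) = 29 - 24 = 5.

w(0) = 5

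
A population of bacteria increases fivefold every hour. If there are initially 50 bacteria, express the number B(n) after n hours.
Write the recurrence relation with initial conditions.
Each hour multiplies the count by 5, so the count after n hours depends only on the count after n-1 hours: B(n) = 5 × B(n-1). The starting count gives B(0) = 50.
Unrolling n times gives the closed form B(n) = 50 × 5ⁿ.

B(n) = 5 × B(n-1), B(0) = 50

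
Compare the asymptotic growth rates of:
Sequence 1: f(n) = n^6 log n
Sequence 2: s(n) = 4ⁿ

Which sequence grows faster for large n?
Comparing growth rates:
Growth-rate hierarchy: log n ≺ any polynomial ≺ any exponential cⁿ (c>1) ≺ n! ≺ nⁿ.
exponential base 4 dominates polynomial degree 6 (with log factor) asymptotically.

s(n) grows faster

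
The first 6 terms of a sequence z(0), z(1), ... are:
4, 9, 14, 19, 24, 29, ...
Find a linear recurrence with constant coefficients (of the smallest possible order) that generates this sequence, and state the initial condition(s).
Look for the lowest-order linear relation among consecutive terms.
Observation: consecutive differences are constant (= 5).
Check at n=2: 1·9 + 5 = 14. ✓

z(n) = z(n-1) + 5, z(0) = 4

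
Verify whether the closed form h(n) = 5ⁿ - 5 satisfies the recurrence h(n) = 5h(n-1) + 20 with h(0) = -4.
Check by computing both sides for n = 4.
From the recurrence with h(0) = -4:
  h(0) = -4, h(1) = 0, h(2) = 20, h(3) = 120, h(4) = 620
  so the recurrence gives h(4) = 620.
From the proposed closed form h(n) = 5ⁿ - 5:
  h(4) = 620.
Both sides give 620 at n = 4, and the initial condition(s) match, so the closed form is consistent.

Yes, the closed form is correct.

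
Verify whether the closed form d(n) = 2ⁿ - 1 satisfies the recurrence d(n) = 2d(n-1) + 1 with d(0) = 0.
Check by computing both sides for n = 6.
From the recurrence with d(0) = 0:
  d(0) = 0, d(1) = 1, d(2) = 3, d(3) = 7, d(4) = 15, d(5) = 31, d(6) = 63
  so the recurrence gives d(6) = 63.
From the proposed closed form d(n) = 2ⁿ - 1:
  d(6) = 63.
Both sides give 63 at n = 6, and the initial condition(s) match, so the closed form is consistent.

Yes, the closed form is correct.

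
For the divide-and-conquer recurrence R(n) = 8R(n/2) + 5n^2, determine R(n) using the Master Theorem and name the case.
Master Theorem template: R(n) = a·R(n/b) + f(n).
Here: a=8, b=2, f(n)=5n^2
Compute log_b(a) = log_2(8) = 3.
f(n) = 5n^2 = O(n^(3-ε)) with ε = 1. Case 1: R(n) = Θ(n^log_b(a)) = Θ(n^3).

Case 1: R(n) = Θ(n^3)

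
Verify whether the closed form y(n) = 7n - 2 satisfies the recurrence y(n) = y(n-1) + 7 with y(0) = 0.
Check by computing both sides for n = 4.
From the recurrence with y(0) = 0:
  y(0) = 0, y(1) = 7, y(2) = 14, y(3) = 21, y(4) = 28
  so the recurrence gives y(4) = 28.
From the proposed closed form y(n) = 7n - 2:
  y(4) = 26.
The recurrence gives 28 but the closed form gives 26, so the closed form does not satisfy the recurrence.

No, the closed form is incorrect.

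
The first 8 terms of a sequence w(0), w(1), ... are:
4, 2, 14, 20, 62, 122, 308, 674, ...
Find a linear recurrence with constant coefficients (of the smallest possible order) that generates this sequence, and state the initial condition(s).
Look for the lowest-order linear relation among consecutive terms.
Observation: w(n) - 1·w(n-1) - (3)·w(n-2) = 0 holds for the shown terms, and no order-1 relation w(n) = α·w(n-1) + β fits.
Check at n=3: 1·14 + (3)·2 = 20. ✓

w(n) = w(n-1) + 3w(n-2), w(0) = 4, w(1) = 2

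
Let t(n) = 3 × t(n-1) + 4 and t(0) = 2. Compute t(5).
Computing step by step:
t(0) = 2
t(1) = 3 × 2 + 4 = 10
t(2) = 3 × 10 + 4 = 34
t(3) = 3 × 34 + 4 = 106
t(4) = 3 × 106 + 4 = 322
t(5) = 3 × 322 + 4 = 970

970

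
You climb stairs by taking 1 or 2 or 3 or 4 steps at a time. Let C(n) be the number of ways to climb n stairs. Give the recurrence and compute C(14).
Condition on the size of the last step (1 to 4): before it there were n-1, …, n-4 stairs climbed, and these cases are disjoint, so C(n) = C(n-1) + C(n-2) + C(n-3) + C(n-4) (order-4 linear recurrence).
Initial conditions by direct count (compositions of i into parts ≤ 4): C(1) = 1; C(2) = 2; C(3) = 4; C(4) = 8.
Iterating the recurrence: C(5) = 15, C(6) = 29, C(7) = 56, C(8) = 108, C(9) = 208, C(10) = 401, C(11) = 773, C(12) = 1490, C(13) = 2872, C(14) = 5536.

C(n) = C(n-1) + C(n-2) + C(n-3) + C(n-4), C(1) = 1, C(2) = 2, C(3) = 4, C(4) = 8; C(14) = 5536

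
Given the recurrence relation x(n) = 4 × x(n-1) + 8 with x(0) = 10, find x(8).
Computing step by step:
x(0) = 10
x(1) = 4 × 10 + 8 = 48
x(2) = 4 × 48 + 8 = 200
x(3) = 4 × 200 + 8 = 808
x(4) = 4 × 808 + 8 = 3240
x(5) = 4 × 3240 + 8 = 12968
x(6) = 4 × 12968 + 8 = 51880
x(7) = 4 × 51880 + 8 = 207528
x(8) = 4 × 207528 + 8 = 830120

830120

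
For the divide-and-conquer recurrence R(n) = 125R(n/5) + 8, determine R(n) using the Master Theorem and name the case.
Master Theorem template: R(n) = a·R(n/b) + f(n).
Here: a=125, b=5, f(n)=8
Compute log_b(a) = log_5(125) = 3.
f(n) = 8 = O(n^(3-ε)) with ε = 3. Case 1: R(n) = Θ(n^log_b(a)) = Θ(n^3).

Case 1: R(n) = Θ(n^3)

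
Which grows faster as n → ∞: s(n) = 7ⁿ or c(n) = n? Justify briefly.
Comparing growth rates:
Growth-rate hierarchy: log n ≺ any polynomial ≺ any exponential cⁿ (c>1) ≺ n! ≺ nⁿ.
exponential base 7 dominates polynomial degree 1 asymptotically.

s(n) grows faster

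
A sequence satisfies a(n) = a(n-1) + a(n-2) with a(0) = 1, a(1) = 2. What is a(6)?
Computing the sequence terms:
1, 2, 3, 5, 8, 13, 21

21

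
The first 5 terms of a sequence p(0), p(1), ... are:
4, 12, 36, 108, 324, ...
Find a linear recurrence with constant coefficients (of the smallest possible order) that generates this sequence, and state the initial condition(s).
Look for the lowest-order linear relation among consecutive terms.
Observation: each term is 3× the previous.
Check at n=2: 3·12 = 36. ✓

p(n) = 3 × p(n-1), p(0) = 4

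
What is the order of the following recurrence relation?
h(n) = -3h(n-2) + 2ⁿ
The order is the largest lag k for which h(n-k) appears. Here the deepest term is h(n-2) (the 2ⁿ term is non-homogeneous and does not affect the order), so the order is 2.

Order 2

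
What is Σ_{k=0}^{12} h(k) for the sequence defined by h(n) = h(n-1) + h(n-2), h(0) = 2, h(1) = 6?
Computing the sequence terms: 2, 6, 8, 14, 22, 36, 58, 94, 152, 246, 398, 644, 1042
Adding these values together:

2722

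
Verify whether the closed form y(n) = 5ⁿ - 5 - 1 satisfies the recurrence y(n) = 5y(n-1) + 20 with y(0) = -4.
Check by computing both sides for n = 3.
From the recurrence with y(0) = -4:
  y(0) = -4, y(1) = 0, y(2) = 20, y(3) = 120
  so the recurrence gives y(3) = 120.
From the proposed closed form y(n) = 5ⁿ - 5 - 1:
  y(3) = 119.
The recurrence gives 120 but the closed form gives 119, so the closed form does not satisfy the recurrence.

No, the closed form is incorrect.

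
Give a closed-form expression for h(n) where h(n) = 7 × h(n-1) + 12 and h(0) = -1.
Recurrence: h(n) = 7 × h(n-1) + 12, initial: h(0) = -1.
Try h(n) = A·7ⁿ + C. Substituting: A·7ⁿ + C = 7(A·7ⁿ⁻¹ + C) + 12 = A·7ⁿ + 7C + 12, so C = 7C + 12, giving C = -2. Then h(0) = A - 2 = -1 gives A = 1.

h(n) = 7ⁿ - 2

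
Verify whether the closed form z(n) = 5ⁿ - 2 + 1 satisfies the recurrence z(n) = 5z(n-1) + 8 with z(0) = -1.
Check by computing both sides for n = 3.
From the recurrence with z(0) = -1:
  z(0) = -1, z(1) = 3, z(2) = 23, z(3) = 123
  so the recurrence gives z(3) = 123.
From the proposed closed form z(n) = 5ⁿ - 2 + 1:
  z(3) = 124.
The recurrence gives 123 but the closed form gives 124, so the closed form does not satisfy the recurrence.

No, the closed form is incorrect.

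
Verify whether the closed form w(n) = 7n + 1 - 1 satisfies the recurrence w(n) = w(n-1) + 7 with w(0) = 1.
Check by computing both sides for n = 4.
From the recurrence with w(0) = 1:
  w(0) = 1, w(1) = 8, w(2) = 15, w(3) = 22, w(4) = 29
  so the recurrence gives w(4) = 29.
From the proposed closed form w(n) = 7n + 1 - 1:
  w(4) = 28.
The recurrence gives 29 but the closed form gives 28, so the closed form does not satisfy the recurrence.

No, the closed form is incorrect.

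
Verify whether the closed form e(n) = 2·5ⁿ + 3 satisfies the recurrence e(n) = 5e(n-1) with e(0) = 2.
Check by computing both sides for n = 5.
From the recurrence with e(0) = 2:
  e(0) = 2, e(1) = 10, e(2) = 50, e(3) = 250, e(4) = 1250, e(5) = 6250
  so the recurrence gives e(5) = 6250.
From the proposed closed form e(n) = 2·5ⁿ + 3:
  e(5) = 6253.
The recurrence gives 6250 but the closed form gives 6253, so the closed form does not satisfy the recurrence.

No, the closed form is incorrect.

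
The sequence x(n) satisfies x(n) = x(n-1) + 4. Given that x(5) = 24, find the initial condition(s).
x(5) = x(0) + 5·4, so x(0) = 24 - 20 = 4.

x(0) = 4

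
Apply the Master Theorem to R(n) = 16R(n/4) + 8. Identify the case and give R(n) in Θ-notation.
Master Theorem template: R(n) = a·R(n/b) + f(n).
Here: a=16, b=4, f(n)=8
Compute log_b(a) = log_4(16) = 2.
f(n) = 8 = O(n^(2-ε)) with ε = 2. Case 1: R(n) = Θ(n^log_b(a)) = Θ(n^2).

Case 1: R(n) = Θ(n^2)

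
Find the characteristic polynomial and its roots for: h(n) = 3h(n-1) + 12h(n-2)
Substitute h(n) = rⁿ and divide through by rⁿ⁻²: r² - 3r - 12 = 0
Discriminant: 3² + 4·12 = 57, not a perfect square, so by the quadratic formula r = (3 ± √57)/2.
General solution: h(n) = A·r₁ⁿ + B·r₂ⁿ where r₁,r₂ = (3 ± √57)/2

Characteristic: r² - 3r - 12 = 0, Roots: r = (3 ± √57)/2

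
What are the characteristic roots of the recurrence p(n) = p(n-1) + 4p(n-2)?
Substitute p(n) = rⁿ and divide through by rⁿ⁻²: r² - r - 4 = 0
Discriminant: 1² + 4·4 = 17, not a perfect square, so by the quadratic formula r = (1 ± √17)/2.
General solution: p(n) = A·r₁ⁿ + B·r₂ⁿ where r₁,r₂ = (1 ± √17)/2

Characteristic: r² - r - 4 = 0, Roots: r = (1 ± √17)/2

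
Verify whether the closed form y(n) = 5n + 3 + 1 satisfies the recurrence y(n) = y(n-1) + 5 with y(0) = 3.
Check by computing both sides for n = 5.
From the recurrence with y(0) = 3:
  y(0) = 3, y(1) = 8, y(2) = 13, y(3) = 18, y(4) = 23, y(5) = 28
  so the recurrence gives y(5) = 28.
From the proposed closed form y(n) = 5n + 3 + 1:
  y(5) = 29.
The recurrence gives 28 but the closed form gives 29, so the closed form does not satisfy the recurrence.

No, the closed form is incorrect.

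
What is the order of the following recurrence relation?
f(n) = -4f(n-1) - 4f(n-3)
The order is the largest lag k for which f(n-k) appears. Here the deepest term is f(n-3), so the order is 3.

Order 3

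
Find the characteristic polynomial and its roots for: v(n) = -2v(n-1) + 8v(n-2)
Substitute v(n) = rⁿ and divide through by rⁿ⁻²: r² + 2r - 8 = 0
Factor: (r + 4)(r - 2) = 0, so r = -4, 2.
General solution: v(n) = A·(-4)ⁿ + B·2ⁿ

Characteristic: r² + 2r - 8 = 0, Roots: r = -4, 2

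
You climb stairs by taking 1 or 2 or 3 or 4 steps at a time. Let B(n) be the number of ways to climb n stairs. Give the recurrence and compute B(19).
Condition on the size of the last step (1 to 4): before it there were n-1, …, n-4 stairs climbed, and these cases are disjoint, so B(n) = B(n-1) + B(n-2) + B(n-3) + B(n-4) (order-4 linear recurrence).
Initial conditions by direct count (compositions of i into parts ≤ 4): B(1) = 1; B(2) = 2; B(3) = 4; B(4) = 8.
Iterating the recurrence: B(5) = 15, B(6) = 29, B(7) = 56, B(8) = 108, B(9) = 208, B(10) = 401, B(11) = 773, B(12) = 1490, B(13) = 2872, B(14) = 5536, B(15) = 10671, B(16) = 20569, B(17) = 39648, B(18) = 76424, B(19) = 147312.

B(n) = B(n-1) + B(n-2) + B(n-3) + B(n-4), B(1) = 1, B(2) = 2, B(3) = 4, B(4) = 8; B(19) = 147312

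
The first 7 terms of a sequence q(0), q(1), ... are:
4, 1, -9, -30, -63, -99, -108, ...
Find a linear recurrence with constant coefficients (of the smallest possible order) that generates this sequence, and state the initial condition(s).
Look for the lowest-order linear relation among consecutive terms.
Observation: q(n) - 3·q(n-1) - (-3)·q(n-2) = 0 holds for the shown terms, and no order-1 relation q(n) = α·q(n-1) + β fits.
Check at n=3: 3·-9 + (-3)·1 = -30. ✓

q(n) = 3q(n-1) - 3q(n-2), q(0) = 4, q(1) = 1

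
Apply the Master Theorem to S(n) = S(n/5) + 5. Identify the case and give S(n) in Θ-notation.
Master Theorem template: S(n) = a·S(n/b) + f(n).
Here: a=1, b=5, f(n)=5
Compute log_b(a) = log_5(1) = 0.
f(n) = 5 = Θ(1). Case 2: S(n) = Θ(log n).

Case 2: S(n) = Θ(log n)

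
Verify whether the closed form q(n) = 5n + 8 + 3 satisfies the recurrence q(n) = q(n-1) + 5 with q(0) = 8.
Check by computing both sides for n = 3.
From the recurrence with q(0) = 8:
  q(0) = 8, q(1) = 13, q(2) = 18, q(3) = 23
  so the recurrence gives q(3) = 23.
From the proposed closed form q(n) = 5n + 8 + 3:
  q(3) = 26.
The recurrence gives 23 but the closed form gives 26, so the closed form does not satisfy the recurrence.

No, the closed form is incorrect.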